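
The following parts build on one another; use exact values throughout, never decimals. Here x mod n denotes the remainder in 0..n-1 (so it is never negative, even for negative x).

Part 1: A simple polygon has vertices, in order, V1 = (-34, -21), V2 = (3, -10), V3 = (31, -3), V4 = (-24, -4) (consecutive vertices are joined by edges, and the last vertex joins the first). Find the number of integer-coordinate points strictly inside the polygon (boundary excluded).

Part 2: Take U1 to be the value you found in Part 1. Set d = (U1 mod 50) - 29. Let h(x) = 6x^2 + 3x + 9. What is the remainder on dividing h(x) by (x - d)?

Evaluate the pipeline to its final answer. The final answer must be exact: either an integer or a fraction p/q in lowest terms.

Part 1: cross terms: (-34*-10 - 3*-21)=403, (3*-3 - 31*-10)=301, (31*-4 - -24*-3)=-196, (-24*-21 - -34*-4)=368; twice the area = |876| = 876; area = 438; boundary points = 1 + 7 + 1 + 1 = 10; strictly interior points = area - boundary/2 + 1 = 434; answer 434
Part 2: U1 = 434; d = 5; remainder = value at the root: 6*(5)^2 + 3*(5)^1 + 9 = (150) + (15) + (9) = 174; answer 174

174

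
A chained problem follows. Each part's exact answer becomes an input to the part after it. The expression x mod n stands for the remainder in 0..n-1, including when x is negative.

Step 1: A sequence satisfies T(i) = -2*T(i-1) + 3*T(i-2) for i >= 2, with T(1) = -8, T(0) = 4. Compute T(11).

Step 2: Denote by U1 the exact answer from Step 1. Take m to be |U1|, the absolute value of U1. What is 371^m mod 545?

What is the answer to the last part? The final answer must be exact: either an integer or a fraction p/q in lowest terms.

81

Step 1: T(2) = -2*(-8) + 3*(4) = 28; iterating: T(2)=28, T(3)=-80, T(4)=244, T(5)=-728, T(6)=2188, T(7)=-6560, T(8)=19684, T(9)=-59048, T(10)=177148, T(11)=-531440; answer -531440
Step 2: U1 = -531440; m = 531440; squarings mod 545: 371^1=371, 371^2=301, 371^4=131, 371^8=266, 371^16=451, 371^32=116, 371^64=376, 371^128=221, 371^256=336, 371^512=81, 371^1024=21, 371^2048=441, 371^4096=461, 371^8192=516, 371^16384=296, 371^32768=416, 371^65536=291, 371^131072=206, 371^262144=471, 371^524288=26; 371^531440 = 371^16 * 371^32 * 371^64 * 371^128 * 371^256 * 371^512 * 371^2048 * 371^4096 * 371^524288 = 81 (mod 545); answer 81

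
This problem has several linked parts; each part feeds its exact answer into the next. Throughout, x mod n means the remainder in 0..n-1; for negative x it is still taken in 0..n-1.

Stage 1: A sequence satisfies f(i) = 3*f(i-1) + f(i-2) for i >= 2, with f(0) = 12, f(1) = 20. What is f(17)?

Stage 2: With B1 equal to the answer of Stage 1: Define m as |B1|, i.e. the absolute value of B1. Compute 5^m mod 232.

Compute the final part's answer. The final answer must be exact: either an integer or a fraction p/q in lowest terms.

81

Stage 1: f(2) = 3*(20) + 1*(12) = 72; iterating: f(2)=72, f(3)=236, f(4)=780, f(5)=2576, f(6)=8508, f(7)=28100, f(8)=92808, f(9)=306524, f(10)=1012380, f(11)=3343664, f(12)=11043372, f(13)=36473780, f(14)=120464712, f(15)=397867916, f(16)=1314068460, f(17)=4340073296; answer 4340073296
Stage 2: B1 = 4340073296; m = 4340073296; squarings mod 232: 5^1=5, 5^2=25, 5^4=161, 5^8=169, 5^16=25, 5^32=161, 5^64=169, 5^128=25, 5^256=161, 5^512=169, 5^1024=25, 5^2048=161, 5^4096=169, 5^8192=25, 5^16384=161, 5^32768=169, 5^65536=25, 5^131072=161, 5^262144=169, 5^524288=25, 5^1048576=161, 5^2097152=169, 5^4194304=25, 5^8388608=161, 5^16777216=169, 5^33554432=25, 5^67108864=161, 5^134217728=169, 5^268435456=25, 5^536870912=161, 5^1073741824=169, 5^2147483648=25, 5^4294967296=161; 5^4340073296 = 5^16 * 5^64 * 5^256 * 5^512 * 5^16384 * 5^1048576 * 5^2097152 * 5^8388608 * 5^33554432 * 5^4294967296 = 81 (mod 232); answer 81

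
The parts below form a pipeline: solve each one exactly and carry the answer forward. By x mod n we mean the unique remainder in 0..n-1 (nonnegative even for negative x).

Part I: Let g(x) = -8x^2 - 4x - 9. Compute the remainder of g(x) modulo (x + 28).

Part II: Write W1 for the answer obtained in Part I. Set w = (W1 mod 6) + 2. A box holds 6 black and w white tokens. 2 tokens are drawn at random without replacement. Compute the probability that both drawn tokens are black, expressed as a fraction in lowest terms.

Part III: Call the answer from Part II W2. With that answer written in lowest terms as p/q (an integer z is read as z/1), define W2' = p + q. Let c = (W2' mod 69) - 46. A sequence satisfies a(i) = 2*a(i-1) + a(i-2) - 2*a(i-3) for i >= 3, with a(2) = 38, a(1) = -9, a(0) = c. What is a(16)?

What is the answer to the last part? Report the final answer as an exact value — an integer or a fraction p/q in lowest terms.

Part I: remainder = value at the root: -8*(-28)^2 - 4*(-28)^1 - 9 = (-6272) + (112) + (-9) = -6169; answer -6169
Part II: W1 = -6169; w = 7; total draws C(13,2) = 78; favorable C(6,2) = 15; P = 5/26; answer 5/26
Part III: W2 = 5/26; threaded value p + q = 31; c = -15; a(3) = 2*(38) + 1*(-9) - 2*(-15) = 97; iterating: a(3)=97, a(4)=250, a(5)=521, a(6)=1098, a(7)=2217, a(8)=4490, a(9)=9001, a(10)=18058, a(11)=36137, a(12)=72330, a(13)=144681, a(14)=289418, a(15)=578857, a(16)=1157770; answer 1157770

1157770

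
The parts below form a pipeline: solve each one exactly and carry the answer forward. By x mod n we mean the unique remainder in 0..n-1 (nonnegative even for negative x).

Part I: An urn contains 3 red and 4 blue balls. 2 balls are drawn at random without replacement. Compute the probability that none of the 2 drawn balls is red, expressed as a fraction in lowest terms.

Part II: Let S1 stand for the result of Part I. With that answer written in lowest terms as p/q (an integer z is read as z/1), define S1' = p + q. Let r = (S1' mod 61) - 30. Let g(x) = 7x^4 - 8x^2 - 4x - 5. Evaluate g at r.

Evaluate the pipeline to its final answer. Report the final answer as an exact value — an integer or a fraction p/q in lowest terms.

Part I: total draws C(7,2) = 21; favorable C(4,2) = 6; P = 2/7; answer 2/7
Part II: S1 = 2/7; threaded value p + q = 9; r = -21; 7*(-21)^4 - 8*(-21)^2 - 4*(-21)^1 - 5 = (1361367) + (-3528) + (84) + (-5) = 1357918; answer 1357918

1357918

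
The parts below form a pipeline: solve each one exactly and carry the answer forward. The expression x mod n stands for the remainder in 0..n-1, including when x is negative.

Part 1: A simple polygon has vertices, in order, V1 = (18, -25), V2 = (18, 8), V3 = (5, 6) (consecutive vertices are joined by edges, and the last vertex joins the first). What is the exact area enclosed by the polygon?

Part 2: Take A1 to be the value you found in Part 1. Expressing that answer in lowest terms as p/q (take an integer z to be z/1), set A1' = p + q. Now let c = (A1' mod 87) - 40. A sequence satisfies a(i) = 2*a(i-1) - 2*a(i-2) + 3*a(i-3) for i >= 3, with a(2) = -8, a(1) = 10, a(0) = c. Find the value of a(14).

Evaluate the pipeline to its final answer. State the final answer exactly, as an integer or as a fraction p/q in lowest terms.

Part 1: cross terms: (18*8 - 18*-25)=594, (18*6 - 5*8)=68, (5*-25 - 18*6)=-233; twice the area = |429| = 429; area = 429/2; answer 429/2
Part 2: A1 = 429/2; threaded value p + q = 431; c = 43; a(3) = 2*(-8) - 2*(10) + 3*(43) = 93; iterating: a(3)=93, a(4)=232, a(5)=254, a(6)=323, a(7)=834, a(8)=1784, a(9)=2869, a(10)=4672, a(11)=8958, a(12)=17179, a(13)=30458, a(14)=53432; answer 53432

53432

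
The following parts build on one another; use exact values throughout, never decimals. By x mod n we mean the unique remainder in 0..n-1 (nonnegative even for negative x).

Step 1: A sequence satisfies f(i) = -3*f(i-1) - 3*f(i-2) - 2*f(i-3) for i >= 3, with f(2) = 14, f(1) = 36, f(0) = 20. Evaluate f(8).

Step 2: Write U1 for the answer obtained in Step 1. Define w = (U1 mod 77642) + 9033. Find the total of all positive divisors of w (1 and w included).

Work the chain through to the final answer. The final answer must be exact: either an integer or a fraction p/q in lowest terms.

17280

Step 1: f(3) = -3*(14) - 3*(36) - 2*(20) = -190; iterating: f(3)=-190, f(4)=456, f(5)=-826, f(6)=1490, f(7)=-2904, f(8)=5894; answer 5894
Step 2: U1 = 5894; w = 14927; 14927 = 11 * 23 * 59; sigma = (1 + 11) * (1 + 23) * (1 + 59) = 12 * 24 * 60 = 17280; answer 17280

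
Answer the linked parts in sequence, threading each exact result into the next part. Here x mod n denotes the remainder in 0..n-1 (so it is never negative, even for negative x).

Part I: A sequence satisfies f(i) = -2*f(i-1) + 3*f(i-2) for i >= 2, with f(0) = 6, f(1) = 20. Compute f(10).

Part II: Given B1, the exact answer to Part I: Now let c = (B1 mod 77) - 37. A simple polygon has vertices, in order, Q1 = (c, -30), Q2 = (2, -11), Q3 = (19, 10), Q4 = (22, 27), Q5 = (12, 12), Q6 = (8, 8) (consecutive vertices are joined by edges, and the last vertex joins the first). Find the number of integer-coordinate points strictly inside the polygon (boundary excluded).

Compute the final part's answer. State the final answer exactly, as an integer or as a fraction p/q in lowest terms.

Part I: f(2) = -2*(20) + 3*(6) = -22; iterating: f(2)=-22, f(3)=104, f(4)=-274, f(5)=860, f(6)=-2542, f(7)=7664, f(8)=-22954, f(9)=68900, f(10)=-206662; answer -206662
Part II: B1 = -206662; c = -31; cross terms: (-31*-11 - 2*-30)=401, (2*10 - 19*-11)=229, (19*27 - 22*10)=293, (22*12 - 12*27)=-60, (12*8 - 8*12)=0, (8*-30 - -31*8)=8; twice the area = |871| = 871; area = 871/2; boundary points = 1 + 1 + 1 + 5 + 4 + 1 = 13; strictly interior points = area - boundary/2 + 1 = 430; answer 430

430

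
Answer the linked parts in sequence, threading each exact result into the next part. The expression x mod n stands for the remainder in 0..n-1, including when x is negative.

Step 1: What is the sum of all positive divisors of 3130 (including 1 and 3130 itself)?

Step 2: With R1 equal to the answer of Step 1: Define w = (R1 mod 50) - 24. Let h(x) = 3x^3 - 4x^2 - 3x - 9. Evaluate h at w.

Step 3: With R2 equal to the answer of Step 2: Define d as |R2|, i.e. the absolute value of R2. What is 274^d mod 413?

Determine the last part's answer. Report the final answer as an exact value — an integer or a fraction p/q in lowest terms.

Step 1: 3130 = 2 * 5 * 313; sigma = (1 + 2) * (1 + 5) * (1 + 313) = 3 * 6 * 314 = 5652; answer 5652
Step 2: R1 = 5652; w = -22; 3*(-22)^3 - 4*(-22)^2 - 3*(-22)^1 - 9 = (-31944) + (-1936) + (66) + (-9) = -33823; answer -33823
Step 3: R2 = -33823; d = 33823; squarings mod 413: 274^1=274, 274^2=323, 274^4=253, 274^8=407, 274^16=36, 274^32=57, 274^64=358, 274^128=134, 274^256=197, 274^512=400, 274^1024=169, 274^2048=64, 274^4096=379, 274^8192=330, 274^16384=281, 274^32768=78; 274^33823 = 274^1 * 274^2 * 274^4 * 274^8 * 274^16 * 274^1024 * 274^32768 = 8 (mod 413); answer 8

8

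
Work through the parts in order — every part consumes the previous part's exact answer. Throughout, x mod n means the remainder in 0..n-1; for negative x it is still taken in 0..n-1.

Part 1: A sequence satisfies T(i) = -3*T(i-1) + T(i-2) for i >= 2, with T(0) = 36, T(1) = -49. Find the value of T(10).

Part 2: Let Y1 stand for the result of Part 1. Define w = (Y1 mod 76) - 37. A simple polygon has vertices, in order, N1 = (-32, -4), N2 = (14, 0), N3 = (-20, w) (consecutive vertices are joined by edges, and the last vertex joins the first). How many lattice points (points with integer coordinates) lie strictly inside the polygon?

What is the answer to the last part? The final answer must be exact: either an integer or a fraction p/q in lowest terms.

Part 1: T(2) = -3*(-49) + 1*(36) = 183; iterating: T(2)=183, T(3)=-598, T(4)=1977, T(5)=-6529, T(6)=21564, T(7)=-71221, T(8)=235227, T(9)=-776902, T(10)=2565933; answer 2565933
Part 2: Y1 = 2565933; w = -16; cross terms: (-32*0 - 14*-4)=56, (14*-16 - -20*0)=-224, (-20*-4 - -32*-16)=-432; twice the area = |-600| = 600; area = 300; boundary points = 2 + 2 + 12 = 16; strictly interior points = area - boundary/2 + 1 = 293; answer 293

293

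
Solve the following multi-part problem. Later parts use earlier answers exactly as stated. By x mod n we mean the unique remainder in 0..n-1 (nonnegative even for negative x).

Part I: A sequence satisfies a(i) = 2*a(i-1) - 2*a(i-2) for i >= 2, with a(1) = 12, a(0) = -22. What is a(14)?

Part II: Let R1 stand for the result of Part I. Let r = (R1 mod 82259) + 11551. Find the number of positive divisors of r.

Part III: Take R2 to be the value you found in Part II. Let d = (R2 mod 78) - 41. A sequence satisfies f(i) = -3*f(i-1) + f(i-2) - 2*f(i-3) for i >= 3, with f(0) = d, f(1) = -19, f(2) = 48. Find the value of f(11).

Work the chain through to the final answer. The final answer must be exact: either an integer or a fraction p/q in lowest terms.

Part I: a(2) = 2*(12) - 2*(-22) = 68; iterating: a(2)=68, a(3)=112, a(4)=88, a(5)=-48, a(6)=-272, a(7)=-448, a(8)=-352, a(9)=192, a(10)=1088, a(11)=1792, a(12)=1408, a(13)=-768, a(14)=-4352; answer -4352
Part II: R1 = -4352; r = 89458; 89458 = 2 * 44729; number of divisors = (1+1) * (1+1) = 4; answer 4
Part III: R2 = 4; d = -37; f(3) = -3*(48) + 1*(-19) - 2*(-37) = -89; iterating: f(3)=-89, f(4)=353, f(5)=-1244, f(6)=4263, f(7)=-14739, f(8)=50968, f(9)=-176169, f(10)=608953, f(11)=-2104964; answer -2104964

-2104964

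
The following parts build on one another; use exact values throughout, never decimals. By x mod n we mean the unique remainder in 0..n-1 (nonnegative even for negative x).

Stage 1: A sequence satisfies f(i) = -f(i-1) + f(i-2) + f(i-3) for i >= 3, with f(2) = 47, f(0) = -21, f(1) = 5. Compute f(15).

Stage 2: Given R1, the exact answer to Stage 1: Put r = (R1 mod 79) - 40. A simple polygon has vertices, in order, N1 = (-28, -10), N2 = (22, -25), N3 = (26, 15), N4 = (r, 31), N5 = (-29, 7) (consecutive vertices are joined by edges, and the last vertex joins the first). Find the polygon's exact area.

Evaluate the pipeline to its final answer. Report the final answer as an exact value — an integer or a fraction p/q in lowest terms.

4387/2

Stage 1: f(3) = -1*(47) + 1*(5) + 1*(-21) = -63; iterating: f(3)=-63, f(4)=115, f(5)=-131, f(6)=183, f(7)=-199, f(8)=251, f(9)=-267, f(10)=319, f(11)=-335, f(12)=387, f(13)=-403, f(14)=455, f(15)=-471; answer -471
Stage 2: R1 = -471; r = -37; cross terms: (-28*-25 - 22*-10)=920, (22*15 - 26*-25)=980, (26*31 - -37*15)=1361, (-37*7 - -29*31)=640, (-29*-10 - -28*7)=486; twice the area = |4387| = 4387; area = 4387/2; answer 4387/2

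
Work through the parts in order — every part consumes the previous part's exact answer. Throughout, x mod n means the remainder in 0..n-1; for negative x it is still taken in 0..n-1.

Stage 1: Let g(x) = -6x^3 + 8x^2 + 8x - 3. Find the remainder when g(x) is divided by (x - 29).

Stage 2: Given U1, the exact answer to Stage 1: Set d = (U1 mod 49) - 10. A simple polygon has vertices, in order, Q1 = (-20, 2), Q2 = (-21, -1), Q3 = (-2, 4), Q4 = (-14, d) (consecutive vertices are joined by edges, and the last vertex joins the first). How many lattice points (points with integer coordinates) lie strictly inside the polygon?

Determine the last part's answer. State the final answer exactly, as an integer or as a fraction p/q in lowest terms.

162

Stage 1: remainder = value at the root: -6*(29)^3 + 8*(29)^2 + 8*(29)^1 - 3 = (-146334) + (6728) + (232) + (-3) = -139377; answer -139377
Stage 2: U1 = -139377; d = 18; cross terms: (-20*-1 - -21*2)=62, (-21*4 - -2*-1)=-86, (-2*18 - -14*4)=20, (-14*2 - -20*18)=332; twice the area = |328| = 328; area = 164; boundary points = 1 + 1 + 2 + 2 = 6; strictly interior points = area - boundary/2 + 1 = 162; answer 162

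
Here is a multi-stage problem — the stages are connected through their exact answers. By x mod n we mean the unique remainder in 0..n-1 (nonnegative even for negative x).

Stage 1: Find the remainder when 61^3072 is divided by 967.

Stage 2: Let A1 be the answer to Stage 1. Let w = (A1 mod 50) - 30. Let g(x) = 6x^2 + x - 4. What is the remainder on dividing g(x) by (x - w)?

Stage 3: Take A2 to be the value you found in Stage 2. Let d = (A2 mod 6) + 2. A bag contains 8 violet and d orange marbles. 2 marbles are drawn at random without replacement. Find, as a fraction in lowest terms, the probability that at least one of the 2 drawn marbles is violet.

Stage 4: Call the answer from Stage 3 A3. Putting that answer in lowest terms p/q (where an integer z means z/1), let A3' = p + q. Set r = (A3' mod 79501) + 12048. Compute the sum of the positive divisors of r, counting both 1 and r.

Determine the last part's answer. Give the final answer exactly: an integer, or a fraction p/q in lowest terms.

12420

Stage 1: squarings mod 967: 61^1=61, 61^2=820, 61^4=335, 61^8=53, 61^16=875, 61^32=728, 61^64=68, 61^128=756, 61^256=39, 61^512=554, 61^1024=377, 61^2048=947; 61^3072 = 61^1024 * 61^2048 = 196 (mod 967); answer 196
Stage 2: A1 = 196; w = 16; remainder = value at the root: 6*(16)^2 + 1*(16)^1 - 4 = (1536) + (16) + (-4) = 1548; answer 1548
Stage 3: A2 = 1548; d = 2; total draws C(10,2) = 45; complement C(2,2) = 1; favorable 45 - 1 = 44; P = 44/45; answer 44/45
Stage 4: A3 = 44/45; threaded value p + q = 89; r = 12137; 12137 = 53 * 229; sigma = (1 + 53) * (1 + 229) = 54 * 230 = 12420; answer 12420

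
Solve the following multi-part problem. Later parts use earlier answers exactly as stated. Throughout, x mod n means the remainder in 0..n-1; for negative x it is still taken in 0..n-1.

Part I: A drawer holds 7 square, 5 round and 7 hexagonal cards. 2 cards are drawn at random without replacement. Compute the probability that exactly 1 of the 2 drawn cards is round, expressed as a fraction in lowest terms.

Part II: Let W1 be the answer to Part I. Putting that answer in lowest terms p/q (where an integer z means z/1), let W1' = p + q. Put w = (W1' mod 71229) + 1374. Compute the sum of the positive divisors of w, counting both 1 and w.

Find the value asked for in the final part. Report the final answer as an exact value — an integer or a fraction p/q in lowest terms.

2160

Part I: total draws C(19,2) = 171; favorable C(5,1)*C(14,1) = 70; P = 70/171; answer 70/171
Part II: W1 = 70/171; threaded value p + q = 241; w = 1615; 1615 = 5 * 17 * 19; sigma = (1 + 5) * (1 + 17) * (1 + 19) = 6 * 18 * 20 = 2160; answer 2160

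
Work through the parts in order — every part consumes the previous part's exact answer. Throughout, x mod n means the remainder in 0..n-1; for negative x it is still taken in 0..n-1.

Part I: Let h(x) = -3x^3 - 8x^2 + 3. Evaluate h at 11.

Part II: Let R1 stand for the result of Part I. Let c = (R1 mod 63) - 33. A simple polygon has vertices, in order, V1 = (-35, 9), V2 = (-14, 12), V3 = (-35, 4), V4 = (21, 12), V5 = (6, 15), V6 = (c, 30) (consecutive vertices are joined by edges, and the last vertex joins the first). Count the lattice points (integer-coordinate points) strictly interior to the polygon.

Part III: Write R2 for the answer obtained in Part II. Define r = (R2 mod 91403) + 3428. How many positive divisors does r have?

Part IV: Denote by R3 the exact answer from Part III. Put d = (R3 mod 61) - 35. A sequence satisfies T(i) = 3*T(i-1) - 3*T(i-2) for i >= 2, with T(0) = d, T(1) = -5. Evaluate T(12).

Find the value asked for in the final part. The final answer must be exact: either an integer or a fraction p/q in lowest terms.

Part I: -3*(11)^3 - 8*(11)^2 + 3 = (-3993) + (-968) + (3) = -4958; answer -4958
Part II: R1 = -4958; c = -14; cross terms: (-35*12 - -14*9)=-294, (-14*4 - -35*12)=364, (-35*12 - 21*4)=-504, (21*15 - 6*12)=243, (6*30 - -14*15)=390, (-14*9 - -35*30)=924; twice the area = |1123| = 1123; area = 1123/2; boundary points = 3 + 1 + 8 + 3 + 5 + 21 = 41; strictly interior points = area - boundary/2 + 1 = 542; answer 542
Part III: R2 = 542; r = 3970; 3970 = 2 * 5 * 397; number of divisors = (1+1) * (1+1) * (1+1) = 8; answer 8
Part IV: R3 = 8; d = -27; T(2) = 3*(-5) - 3*(-27) = 66; iterating: T(2)=66, T(3)=213, T(4)=441, T(5)=684, T(6)=729, T(7)=135, T(8)=-1782, T(9)=-5751, T(10)=-11907, T(11)=-18468, T(12)=-19683; answer -19683

-19683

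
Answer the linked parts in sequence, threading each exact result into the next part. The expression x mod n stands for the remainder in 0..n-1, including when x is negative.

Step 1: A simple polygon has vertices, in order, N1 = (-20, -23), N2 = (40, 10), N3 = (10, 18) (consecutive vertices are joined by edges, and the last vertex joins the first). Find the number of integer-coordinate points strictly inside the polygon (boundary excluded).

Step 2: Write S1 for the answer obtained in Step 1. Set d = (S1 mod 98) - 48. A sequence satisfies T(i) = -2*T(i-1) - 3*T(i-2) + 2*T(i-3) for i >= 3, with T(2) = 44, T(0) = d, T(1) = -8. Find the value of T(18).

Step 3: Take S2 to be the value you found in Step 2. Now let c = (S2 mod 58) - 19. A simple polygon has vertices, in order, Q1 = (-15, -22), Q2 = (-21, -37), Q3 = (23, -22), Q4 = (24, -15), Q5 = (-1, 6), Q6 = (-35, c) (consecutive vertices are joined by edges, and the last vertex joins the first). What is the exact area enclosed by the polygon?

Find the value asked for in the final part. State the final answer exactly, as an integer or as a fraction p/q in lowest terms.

Step 1: cross terms: (-20*10 - 40*-23)=720, (40*18 - 10*10)=620, (10*-23 - -20*18)=130; twice the area = |1470| = 1470; area = 735; boundary points = 3 + 2 + 1 = 6; strictly interior points = area - boundary/2 + 1 = 733; answer 733
Step 2: S1 = 733; d = -1; T(3) = -2*(44) - 3*(-8) + 2*(-1) = -66; iterating: T(3)=-66, T(4)=-16, T(5)=318, T(6)=-720, T(7)=454, T(8)=1888, T(9)=-6578, T(10)=8400, T(11)=6710, T(12)=-51776, T(13)=100222, T(14)=-31696, T(15)=-340826, T(16)=977184, T(17)=-995282, T(18)=-1622640; answer -1622640
Step 3: S2 = -1622640; c = 7; cross terms: (-15*-37 - -21*-22)=93, (-21*-22 - 23*-37)=1313, (23*-15 - 24*-22)=183, (24*6 - -1*-15)=129, (-1*7 - -35*6)=203, (-35*-22 - -15*7)=875; twice the area = |2796| = 2796; area = 1398; answer 1398

1398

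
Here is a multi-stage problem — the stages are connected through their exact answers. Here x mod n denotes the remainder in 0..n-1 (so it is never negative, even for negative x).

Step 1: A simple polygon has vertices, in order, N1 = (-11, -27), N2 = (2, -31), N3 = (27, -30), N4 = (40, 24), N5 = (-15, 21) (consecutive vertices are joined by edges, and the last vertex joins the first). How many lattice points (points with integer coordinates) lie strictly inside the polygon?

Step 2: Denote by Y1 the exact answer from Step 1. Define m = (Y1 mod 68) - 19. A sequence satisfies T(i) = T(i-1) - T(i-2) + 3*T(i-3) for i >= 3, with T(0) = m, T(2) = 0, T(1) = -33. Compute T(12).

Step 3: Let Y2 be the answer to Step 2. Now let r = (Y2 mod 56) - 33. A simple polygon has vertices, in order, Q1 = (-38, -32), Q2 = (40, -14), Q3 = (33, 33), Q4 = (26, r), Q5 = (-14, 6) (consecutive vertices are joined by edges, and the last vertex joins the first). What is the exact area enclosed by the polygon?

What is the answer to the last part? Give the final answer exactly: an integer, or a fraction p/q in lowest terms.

Step 1: cross terms: (-11*-31 - 2*-27)=395, (2*-30 - 27*-31)=777, (27*24 - 40*-30)=1848, (40*21 - -15*24)=1200, (-15*-27 - -11*21)=636; twice the area = |4856| = 4856; area = 2428; boundary points = 1 + 1 + 1 + 1 + 4 = 8; strictly interior points = area - boundary/2 + 1 = 2425; answer 2425
Step 2: Y1 = 2425; m = 26; T(3) = 1*(0) - 1*(-33) + 3*(26) = 111; iterating: T(3)=111, T(4)=12, T(5)=-99, T(6)=222, T(7)=357, T(8)=-162, T(9)=147, T(10)=1380, T(11)=747, T(12)=-192; answer -192
Step 3: Y2 = -192; r = -1; cross terms: (-38*-14 - 40*-32)=1812, (40*33 - 33*-14)=1782, (33*-1 - 26*33)=-891, (26*6 - -14*-1)=142, (-14*-32 - -38*6)=676; twice the area = |3521| = 3521; area = 3521/2; answer 3521/2

3521/2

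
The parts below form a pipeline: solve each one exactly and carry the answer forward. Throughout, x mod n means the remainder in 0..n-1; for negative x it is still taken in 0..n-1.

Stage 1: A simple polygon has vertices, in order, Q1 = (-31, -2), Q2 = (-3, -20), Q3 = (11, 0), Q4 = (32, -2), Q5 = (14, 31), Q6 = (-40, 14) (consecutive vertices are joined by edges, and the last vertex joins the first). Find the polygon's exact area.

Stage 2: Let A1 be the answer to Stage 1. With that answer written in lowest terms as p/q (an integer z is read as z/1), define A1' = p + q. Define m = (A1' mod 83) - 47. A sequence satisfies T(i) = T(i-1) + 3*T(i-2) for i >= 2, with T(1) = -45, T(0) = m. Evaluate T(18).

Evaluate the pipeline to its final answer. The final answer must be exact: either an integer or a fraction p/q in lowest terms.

Stage 1: cross terms: (-31*-20 - -3*-2)=614, (-3*0 - 11*-20)=220, (11*-2 - 32*0)=-22, (32*31 - 14*-2)=1020, (14*14 - -40*31)=1436, (-40*-2 - -31*14)=514; twice the area = |3782| = 3782; area = 1891; answer 1891
Stage 2: A1 = 1891; threaded value p + q = 1892; m = 19; T(2) = 1*(-45) + 3*(19) = 12; iterating: T(2)=12, T(3)=-123, T(4)=-87, T(5)=-456, T(6)=-717, T(7)=-2085, T(8)=-4236, T(9)=-10491, T(10)=-23199, T(11)=-54672, T(12)=-124269, T(13)=-288285, T(14)=-661092, T(15)=-1525947, T(16)=-3509223, T(17)=-8087064, T(18)=-18614733; answer -18614733

-18614733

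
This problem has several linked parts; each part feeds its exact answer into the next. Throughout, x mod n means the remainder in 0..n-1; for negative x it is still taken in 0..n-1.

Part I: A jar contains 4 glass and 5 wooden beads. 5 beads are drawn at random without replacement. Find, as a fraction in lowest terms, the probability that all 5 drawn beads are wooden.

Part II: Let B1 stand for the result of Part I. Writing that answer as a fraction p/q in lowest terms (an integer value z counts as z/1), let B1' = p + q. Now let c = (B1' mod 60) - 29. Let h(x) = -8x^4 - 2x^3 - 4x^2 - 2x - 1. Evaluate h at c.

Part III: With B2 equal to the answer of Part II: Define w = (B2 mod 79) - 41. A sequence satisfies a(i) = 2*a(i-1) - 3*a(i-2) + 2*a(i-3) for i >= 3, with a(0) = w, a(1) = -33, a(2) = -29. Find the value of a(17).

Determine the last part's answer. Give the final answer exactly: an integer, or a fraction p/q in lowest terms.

-8301

Part I: total draws C(9,5) = 126; favorable C(5,5) = 1; P = 1/126; answer 1/126
Part II: B1 = 1/126; threaded value p + q = 127; c = -22; -8*(-22)^4 - 2*(-22)^3 - 4*(-22)^2 - 2*(-22)^1 - 1 = (-1874048) + (21296) + (-1936) + (44) + (-1) = -1854645; answer -1854645
Part III: B2 = -1854645; w = -3; a(3) = 2*(-29) - 3*(-33) + 2*(-3) = 35; iterating: a(3)=35, a(4)=91, a(5)=19, a(6)=-165, a(7)=-205, a(8)=123, a(9)=531, a(10)=283, a(11)=-781, a(12)=-1349, a(13)=211, a(14)=2907, a(15)=2483, a(16)=-3333, a(17)=-8301; answer -8301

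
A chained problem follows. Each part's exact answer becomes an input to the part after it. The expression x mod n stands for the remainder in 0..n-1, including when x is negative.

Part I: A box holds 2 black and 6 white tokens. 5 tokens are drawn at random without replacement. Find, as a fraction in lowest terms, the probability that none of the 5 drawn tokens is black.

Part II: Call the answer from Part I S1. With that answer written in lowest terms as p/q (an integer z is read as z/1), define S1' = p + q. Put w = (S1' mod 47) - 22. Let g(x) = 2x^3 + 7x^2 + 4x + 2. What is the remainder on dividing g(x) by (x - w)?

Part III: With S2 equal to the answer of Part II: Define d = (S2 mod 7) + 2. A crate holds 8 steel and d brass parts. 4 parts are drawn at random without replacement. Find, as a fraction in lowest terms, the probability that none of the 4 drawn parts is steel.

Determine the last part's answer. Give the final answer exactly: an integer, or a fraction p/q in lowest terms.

Part I: total draws C(8,5) = 56; favorable C(6,5) = 6; P = 3/28; answer 3/28
Part II: S1 = 3/28; threaded value p + q = 31; w = 9; remainder = value at the root: 2*(9)^3 + 7*(9)^2 + 4*(9)^1 + 2 = (1458) + (567) + (36) + (2) = 2063; answer 2063
Part III: S2 = 2063; d = 7; total draws C(15,4) = 1365; favorable C(7,4) = 35; P = 1/39; answer 1/39

1/39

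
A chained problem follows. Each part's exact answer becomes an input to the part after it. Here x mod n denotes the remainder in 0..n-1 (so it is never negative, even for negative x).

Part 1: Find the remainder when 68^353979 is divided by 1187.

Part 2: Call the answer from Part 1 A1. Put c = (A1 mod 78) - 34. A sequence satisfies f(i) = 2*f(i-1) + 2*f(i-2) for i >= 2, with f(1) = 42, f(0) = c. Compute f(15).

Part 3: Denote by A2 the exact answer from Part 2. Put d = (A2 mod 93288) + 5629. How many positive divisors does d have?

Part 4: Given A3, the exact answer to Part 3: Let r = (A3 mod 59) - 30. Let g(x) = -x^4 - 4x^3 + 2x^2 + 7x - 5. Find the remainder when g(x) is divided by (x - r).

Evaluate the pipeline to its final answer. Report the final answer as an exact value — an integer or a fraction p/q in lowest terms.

-385507

Part 1: squarings mod 1187: 68^1=68, 68^2=1063, 68^4=1132, 68^8=651, 68^16=42, 68^32=577, 68^64=569, 68^128=897, 68^256=1010, 68^512=467, 68^1024=868, 68^2048=866, 68^4096=959, 68^8192=943, 68^16384=186, 68^32768=173, 68^65536=254, 68^131072=418, 68^262144=235; 68^353979 = 68^1 * 68^2 * 68^8 * 68^16 * 68^32 * 68^128 * 68^512 * 68^1024 * 68^8192 * 68^16384 * 68^65536 * 68^262144 = 1178 (mod 1187); answer 1178
Part 2: A1 = 1178; c = -26; f(2) = 2*(42) + 2*(-26) = 32; iterating: f(2)=32, f(3)=148, f(4)=360, f(5)=1016, f(6)=2752, f(7)=7536, f(8)=20576, f(9)=56224, f(10)=153600, f(11)=419648, f(12)=1146496, f(13)=3132288, f(14)=8557568, f(15)=23379712; answer 23379712
Part 3: A2 = 23379712; d = 63341; 63341 = 97 * 653; number of divisors = (1+1) * (1+1) = 4; answer 4
Part 4: A3 = 4; r = -26; remainder = value at the root: -1*(-26)^4 - 4*(-26)^3 + 2*(-26)^2 + 7*(-26)^1 - 5 = (-456976) + (70304) + (1352) + (-182) + (-5) = -385507; answer -385507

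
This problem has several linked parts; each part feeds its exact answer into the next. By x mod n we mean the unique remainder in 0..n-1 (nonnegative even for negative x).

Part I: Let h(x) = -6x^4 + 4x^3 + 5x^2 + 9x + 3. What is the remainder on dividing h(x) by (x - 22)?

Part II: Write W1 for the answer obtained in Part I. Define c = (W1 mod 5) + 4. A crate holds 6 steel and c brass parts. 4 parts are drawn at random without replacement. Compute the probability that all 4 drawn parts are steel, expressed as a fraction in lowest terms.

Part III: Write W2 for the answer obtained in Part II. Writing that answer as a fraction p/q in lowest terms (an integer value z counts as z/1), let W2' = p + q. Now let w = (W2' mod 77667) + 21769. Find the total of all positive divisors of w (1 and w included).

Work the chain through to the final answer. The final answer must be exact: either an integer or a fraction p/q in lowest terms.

21804

Part I: remainder = value at the root: -6*(22)^4 + 4*(22)^3 + 5*(22)^2 + 9*(22)^1 + 3 = (-1405536) + (42592) + (2420) + (198) + (3) = -1360323; answer -1360323
Part II: W1 = -1360323; c = 6; total draws C(12,4) = 495; favorable C(6,4) = 15; P = 1/33; answer 1/33
Part III: W2 = 1/33; threaded value p + q = 34; w = 21803; 21803 is prime, so its only divisors are 1 and 21803; sigma = 1 + 21803 = 21804; answer 21804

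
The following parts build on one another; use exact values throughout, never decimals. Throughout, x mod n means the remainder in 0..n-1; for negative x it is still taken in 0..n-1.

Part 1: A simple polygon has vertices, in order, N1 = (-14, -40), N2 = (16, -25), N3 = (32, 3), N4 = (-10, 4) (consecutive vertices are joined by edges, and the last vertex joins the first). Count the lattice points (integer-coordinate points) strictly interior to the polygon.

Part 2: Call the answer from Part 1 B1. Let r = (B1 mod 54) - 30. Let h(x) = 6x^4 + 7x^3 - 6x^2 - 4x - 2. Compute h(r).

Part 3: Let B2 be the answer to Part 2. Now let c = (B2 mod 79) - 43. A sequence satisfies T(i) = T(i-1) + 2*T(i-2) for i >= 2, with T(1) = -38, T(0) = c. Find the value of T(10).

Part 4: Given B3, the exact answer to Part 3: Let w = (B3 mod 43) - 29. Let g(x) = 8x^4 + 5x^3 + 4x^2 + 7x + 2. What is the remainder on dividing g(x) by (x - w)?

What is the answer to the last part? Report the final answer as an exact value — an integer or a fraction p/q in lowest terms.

85472

Part 1: cross terms: (-14*-25 - 16*-40)=990, (16*3 - 32*-25)=848, (32*4 - -10*3)=158, (-10*-40 - -14*4)=456; twice the area = |2452| = 2452; area = 1226; boundary points = 15 + 4 + 1 + 4 = 24; strictly interior points = area - boundary/2 + 1 = 1215; answer 1215
Part 2: B1 = 1215; r = -3; 6*(-3)^4 + 7*(-3)^3 - 6*(-3)^2 - 4*(-3)^1 - 2 = (486) + (-189) + (-54) + (12) + (-2) = 253; answer 253
Part 3: B2 = 253; c = -27; T(2) = 1*(-38) + 2*(-27) = -92; iterating: T(2)=-92, T(3)=-168, T(4)=-352, T(5)=-688, T(6)=-1392, T(7)=-2768, T(8)=-5552, T(9)=-11088, T(10)=-22192; answer -22192
Part 4: B3 = -22192; w = 10; remainder = value at the root: 8*(10)^4 + 5*(10)^3 + 4*(10)^2 + 7*(10)^1 + 2 = (80000) + (5000) + (400) + (70) + (2) = 85472; answer 85472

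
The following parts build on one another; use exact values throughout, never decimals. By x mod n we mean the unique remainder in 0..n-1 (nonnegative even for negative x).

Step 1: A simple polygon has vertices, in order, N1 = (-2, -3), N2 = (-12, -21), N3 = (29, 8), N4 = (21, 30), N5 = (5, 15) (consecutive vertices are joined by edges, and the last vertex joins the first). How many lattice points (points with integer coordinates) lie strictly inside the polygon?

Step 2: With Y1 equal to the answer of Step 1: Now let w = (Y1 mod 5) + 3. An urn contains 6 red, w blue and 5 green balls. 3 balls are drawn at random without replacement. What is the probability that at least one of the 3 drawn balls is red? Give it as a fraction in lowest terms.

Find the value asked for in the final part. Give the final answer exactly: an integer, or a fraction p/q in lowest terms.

103/136

Step 1: cross terms: (-2*-21 - -12*-3)=6, (-12*8 - 29*-21)=513, (29*30 - 21*8)=702, (21*15 - 5*30)=165, (5*-3 - -2*15)=15; twice the area = |1401| = 1401; area = 1401/2; boundary points = 2 + 1 + 2 + 1 + 1 = 7; strictly interior points = area - boundary/2 + 1 = 698; answer 698
Step 2: Y1 = 698; w = 6; total draws C(17,3) = 680; complement C(11,3) = 165; favorable 680 - 165 = 515; P = 103/136; answer 103/136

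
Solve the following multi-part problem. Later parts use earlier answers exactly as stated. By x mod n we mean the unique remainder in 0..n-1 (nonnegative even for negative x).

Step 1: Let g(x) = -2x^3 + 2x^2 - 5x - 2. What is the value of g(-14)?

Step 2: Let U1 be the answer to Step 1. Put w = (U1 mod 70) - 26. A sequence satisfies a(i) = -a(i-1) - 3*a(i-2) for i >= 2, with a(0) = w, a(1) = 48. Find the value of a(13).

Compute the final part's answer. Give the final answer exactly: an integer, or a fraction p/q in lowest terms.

-8592

Step 1: -2*(-14)^3 + 2*(-14)^2 - 5*(-14)^1 - 2 = (5488) + (392) + (70) + (-2) = 5948; answer 5948
Step 2: U1 = 5948; w = 42; a(2) = -1*(48) - 3*(42) = -174; iterating: a(2)=-174, a(3)=30, a(4)=492, a(5)=-582, a(6)=-894, a(7)=2640, a(8)=42, a(9)=-7962, a(10)=7836, a(11)=16050, a(12)=-39558, a(13)=-8592; answer -8592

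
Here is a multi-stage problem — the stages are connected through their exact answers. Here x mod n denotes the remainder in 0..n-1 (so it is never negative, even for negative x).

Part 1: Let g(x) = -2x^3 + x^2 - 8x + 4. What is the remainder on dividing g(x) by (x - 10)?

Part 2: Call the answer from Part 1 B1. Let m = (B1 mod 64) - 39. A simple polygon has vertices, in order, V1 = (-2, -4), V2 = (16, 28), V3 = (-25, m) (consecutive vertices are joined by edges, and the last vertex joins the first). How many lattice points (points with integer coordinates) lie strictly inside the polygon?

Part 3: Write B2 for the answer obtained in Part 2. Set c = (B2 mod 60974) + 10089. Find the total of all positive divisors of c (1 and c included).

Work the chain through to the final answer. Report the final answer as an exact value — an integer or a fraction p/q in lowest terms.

11680

Part 1: remainder = value at the root: -2*(10)^3 + 1*(10)^2 - 8*(10)^1 + 4 = (-2000) + (100) + (-80) + (4) = -1976; answer -1976
Part 2: B1 = -1976; m = -31; cross terms: (-2*28 - 16*-4)=8, (16*-31 - -25*28)=204, (-25*-4 - -2*-31)=38; twice the area = |250| = 250; area = 125; boundary points = 2 + 1 + 1 = 4; strictly interior points = area - boundary/2 + 1 = 124; answer 124
Part 3: B2 = 124; c = 10213; 10213 = 7 * 1459; sigma = (1 + 7) * (1 + 1459) = 8 * 1460 = 11680; answer 11680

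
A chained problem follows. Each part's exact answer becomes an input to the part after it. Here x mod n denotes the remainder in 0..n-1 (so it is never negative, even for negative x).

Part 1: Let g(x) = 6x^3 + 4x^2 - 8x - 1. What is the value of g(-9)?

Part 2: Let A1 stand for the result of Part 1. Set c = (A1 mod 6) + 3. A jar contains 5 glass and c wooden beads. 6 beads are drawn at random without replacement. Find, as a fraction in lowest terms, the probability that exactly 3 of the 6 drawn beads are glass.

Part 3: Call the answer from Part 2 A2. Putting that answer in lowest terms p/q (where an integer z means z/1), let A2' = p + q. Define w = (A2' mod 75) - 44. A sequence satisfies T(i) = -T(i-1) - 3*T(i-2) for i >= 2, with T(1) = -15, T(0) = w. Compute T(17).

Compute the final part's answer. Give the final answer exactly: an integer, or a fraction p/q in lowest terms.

-27015

Part 1: 6*(-9)^3 + 4*(-9)^2 - 8*(-9)^1 - 1 = (-4374) + (324) + (72) + (-1) = -3979; answer -3979
Part 2: A1 = -3979; c = 8; total draws C(13,6) = 1716; favorable C(5,3)*C(8,3) = 560; P = 140/429; answer 140/429
Part 3: A2 = 140/429; threaded value p + q = 569; w = 0; T(2) = -1*(-15) - 3*(0) = 15; iterating: T(2)=15, T(3)=30, T(4)=-75, T(5)=-15, T(6)=240, T(7)=-195, T(8)=-525, T(9)=1110, T(10)=465, T(11)=-3795, T(12)=2400, T(13)=8985, T(14)=-16185, T(15)=-10770, T(16)=59325, T(17)=-27015; answer -27015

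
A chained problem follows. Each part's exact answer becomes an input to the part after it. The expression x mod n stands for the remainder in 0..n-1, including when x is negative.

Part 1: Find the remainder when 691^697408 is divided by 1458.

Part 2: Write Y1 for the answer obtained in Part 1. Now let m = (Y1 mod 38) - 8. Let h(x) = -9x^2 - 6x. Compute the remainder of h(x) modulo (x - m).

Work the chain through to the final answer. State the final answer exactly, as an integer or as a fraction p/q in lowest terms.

-1599

Part 1: squarings mod 1458: 691^1=691, 691^2=715, 691^4=925, 691^8=1237, 691^16=727, 691^32=733, 691^64=745, 691^128=985, 691^256=655, 691^512=373, 691^1024=619, 691^2048=1165, 691^4096=1285, 691^8192=769, 691^16384=871, 691^32768=481, 691^65536=997, 691^131072=1111, 691^262144=853, 691^524288=67; 691^697408 = 691^64 * 691^1024 * 691^8192 * 691^32768 * 691^131072 * 691^524288 = 781 (mod 1458); answer 781
Part 2: Y1 = 781; m = 13; remainder = value at the root: -9*(13)^2 - 6*(13)^1 = (-1521) + (-78) = -1599; answer -1599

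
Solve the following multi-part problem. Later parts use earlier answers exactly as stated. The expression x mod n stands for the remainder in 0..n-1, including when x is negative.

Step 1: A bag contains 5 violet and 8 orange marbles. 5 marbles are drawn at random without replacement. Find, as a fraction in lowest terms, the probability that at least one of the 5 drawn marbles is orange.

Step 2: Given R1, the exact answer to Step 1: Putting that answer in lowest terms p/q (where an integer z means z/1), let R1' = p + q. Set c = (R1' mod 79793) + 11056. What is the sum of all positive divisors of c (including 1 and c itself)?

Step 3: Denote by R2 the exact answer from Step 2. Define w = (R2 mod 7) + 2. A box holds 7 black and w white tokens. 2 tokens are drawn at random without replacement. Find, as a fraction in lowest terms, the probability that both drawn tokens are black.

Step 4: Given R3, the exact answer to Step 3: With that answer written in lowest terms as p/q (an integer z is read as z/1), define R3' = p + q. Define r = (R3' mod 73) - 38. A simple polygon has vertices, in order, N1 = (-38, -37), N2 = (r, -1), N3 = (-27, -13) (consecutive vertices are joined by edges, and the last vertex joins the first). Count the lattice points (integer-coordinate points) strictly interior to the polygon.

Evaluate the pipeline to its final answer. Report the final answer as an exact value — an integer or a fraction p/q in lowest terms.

Step 1: total draws C(13,5) = 1287; complement C(5,5) = 1; favorable 1287 - 1 = 1286; P = 1286/1287; answer 1286/1287
Step 2: R1 = 1286/1287; threaded value p + q = 2573; c = 13629; 13629 = 3 * 7 * 11 * 59; sigma = (1 + 3) * (1 + 7) * (1 + 11) * (1 + 59) = 4 * 8 * 12 * 60 = 23040; answer 23040
Step 3: R2 = 23040; w = 5; total draws C(12,2) = 66; favorable C(7,2) = 21; P = 7/22; answer 7/22
Step 4: R3 = 7/22; threaded value p + q = 29; r = -9; cross terms: (-38*-1 - -9*-37)=-295, (-9*-13 - -27*-1)=90, (-27*-37 - -38*-13)=505; twice the area = |300| = 300; area = 150; boundary points = 1 + 6 + 1 = 8; strictly interior points = area - boundary/2 + 1 = 147; answer 147

147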